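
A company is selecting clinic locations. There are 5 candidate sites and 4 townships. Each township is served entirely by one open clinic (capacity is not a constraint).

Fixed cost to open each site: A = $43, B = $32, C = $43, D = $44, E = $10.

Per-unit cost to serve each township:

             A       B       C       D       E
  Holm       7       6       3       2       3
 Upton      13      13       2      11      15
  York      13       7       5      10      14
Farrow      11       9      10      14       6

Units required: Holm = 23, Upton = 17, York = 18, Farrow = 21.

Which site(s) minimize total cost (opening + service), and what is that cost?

For any fixed open set, each township goes to its cheapest open site; total = fixed + service.
{C, E}: Holm→C 3·23=69, Upton→C 2·17=34, York→C 5·18=90, Farrow→E 6·21=126. Service 319; fixed 53; total 372.
{C, D, E}: Holm→D 2·23=46, Upton→C 2·17=34, York→C 5·18=90, Farrow→E 6·21=126. Service 296; fixed 97; total 393.
{B, C, E}: service 319 + fixed 85 = 404
{A, B, C, D, E}: service 296 + fixed 172 = 468
No other subset beats 372.

Open C and E; minimum total cost 372.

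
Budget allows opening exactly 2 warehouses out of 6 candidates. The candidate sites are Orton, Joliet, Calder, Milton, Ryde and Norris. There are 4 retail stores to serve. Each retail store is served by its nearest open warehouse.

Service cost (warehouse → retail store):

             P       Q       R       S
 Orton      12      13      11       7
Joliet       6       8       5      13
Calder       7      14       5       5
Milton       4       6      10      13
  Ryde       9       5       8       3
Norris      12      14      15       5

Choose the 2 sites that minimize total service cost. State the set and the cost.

Choose Joliet and Ryde; total service cost 19.

With exactly 2 open, each retail store uses its cheapest among the chosen.
{Joliet, Ryde}: P→Joliet 6, Q→Ryde 5, R→Joliet 5, S→Ryde 3. Service cost 19.
{Calder, Milton}: service cost 20
{Calder, Ryde}: service cost 20
Among all 15 size-2 choices, {Joliet, Ryde} is lowest.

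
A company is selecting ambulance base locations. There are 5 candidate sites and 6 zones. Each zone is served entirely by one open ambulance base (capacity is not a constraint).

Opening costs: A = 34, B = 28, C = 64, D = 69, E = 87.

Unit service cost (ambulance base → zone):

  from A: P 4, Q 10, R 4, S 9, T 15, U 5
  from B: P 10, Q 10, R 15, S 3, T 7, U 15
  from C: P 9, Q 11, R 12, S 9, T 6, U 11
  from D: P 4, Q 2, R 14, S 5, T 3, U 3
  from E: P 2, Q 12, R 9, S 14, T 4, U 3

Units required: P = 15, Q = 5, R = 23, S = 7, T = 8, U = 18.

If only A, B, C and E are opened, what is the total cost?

Each zone is assigned to its cheapest site among the open ones.
{A, B, C, E}: P→E 2·15=30, Q→A 10·5=50, R→A 4·23=92, S→B 3·7=21, T→E 4·8=32, U→E 3·18=54. Service 279; fixed 213; total 492.

Total cost: 492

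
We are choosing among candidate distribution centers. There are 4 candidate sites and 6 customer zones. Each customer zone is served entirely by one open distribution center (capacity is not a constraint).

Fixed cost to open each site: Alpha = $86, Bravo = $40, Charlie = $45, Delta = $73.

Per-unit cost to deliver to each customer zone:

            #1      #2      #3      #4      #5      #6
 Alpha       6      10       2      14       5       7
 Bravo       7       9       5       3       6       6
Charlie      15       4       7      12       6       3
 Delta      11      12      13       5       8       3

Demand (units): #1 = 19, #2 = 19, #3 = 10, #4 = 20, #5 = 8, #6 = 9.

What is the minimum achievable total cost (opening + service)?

For any fixed open set, each customer zone goes to its cheapest open site; total = fixed + service.
{Bravo, Charlie}: #1→Bravo 7·19=133, #2→Charlie 4·19=76, #3→Bravo 5·10=50, #4→Bravo 3·20=60, #5→Bravo 6·8=48, #6→Charlie 3·9=27. Service 394; fixed 85; total 479.
{Alpha, Bravo, Charlie}: service 337 + fixed 171 = 508
{Bravo, Charlie, Delta}: service 394 + fixed 158 = 552
{Alpha, Bravo, Charlie, Delta}: service 337 + fixed 244 = 581
No other subset beats 479.

Minimum total cost: 479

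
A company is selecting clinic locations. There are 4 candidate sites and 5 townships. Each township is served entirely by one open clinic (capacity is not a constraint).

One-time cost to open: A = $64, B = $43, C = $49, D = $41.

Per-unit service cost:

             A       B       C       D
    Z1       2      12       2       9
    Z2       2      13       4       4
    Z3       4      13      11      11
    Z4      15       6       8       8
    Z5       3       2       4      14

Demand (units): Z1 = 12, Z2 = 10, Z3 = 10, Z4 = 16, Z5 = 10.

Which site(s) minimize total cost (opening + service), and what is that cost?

For any fixed open set, each township goes to its cheapest open site; total = fixed + service.
{A, B}: Z1→A 2·12=24, Z2→A 2·10=20, Z3→A 4·10=40, Z4→B 6·16=96, Z5→B 2·10=20. Service 200; fixed 107; total 307.
{A, D}: service 242 + fixed 105 = 347
{A, B, D}: Z1→A 2·12=24, Z2→A 2·10=20, Z3→A 4·10=40, Z4→B 6·16=96, Z5→B 2·10=20. Service 200; fixed 148; total 348.
{A, B, C, D}: service 200 + fixed 197 = 397
No other subset beats 307.

Open A and B; minimum total cost 307.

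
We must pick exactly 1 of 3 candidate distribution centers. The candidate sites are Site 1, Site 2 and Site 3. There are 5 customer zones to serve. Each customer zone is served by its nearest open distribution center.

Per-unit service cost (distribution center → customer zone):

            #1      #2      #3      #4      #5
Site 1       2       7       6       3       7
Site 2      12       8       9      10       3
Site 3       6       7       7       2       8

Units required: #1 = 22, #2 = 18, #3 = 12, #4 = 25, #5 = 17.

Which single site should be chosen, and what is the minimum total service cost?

With exactly 1 open, each customer zone uses its cheapest among the chosen.
{Site 1}: #1→Site 1 2·22=44, #2→Site 1 7·18=126, #3→Site 1 6·12=72, #4→Site 1 3·25=75, #5→Site 1 7·17=119. Service cost 436.
{Site 3}: service cost 528
{Site 2}: service cost 817
Among all 3 size-1 choices, {Site 1} is lowest.

Choose Site 1 only; total service cost 436.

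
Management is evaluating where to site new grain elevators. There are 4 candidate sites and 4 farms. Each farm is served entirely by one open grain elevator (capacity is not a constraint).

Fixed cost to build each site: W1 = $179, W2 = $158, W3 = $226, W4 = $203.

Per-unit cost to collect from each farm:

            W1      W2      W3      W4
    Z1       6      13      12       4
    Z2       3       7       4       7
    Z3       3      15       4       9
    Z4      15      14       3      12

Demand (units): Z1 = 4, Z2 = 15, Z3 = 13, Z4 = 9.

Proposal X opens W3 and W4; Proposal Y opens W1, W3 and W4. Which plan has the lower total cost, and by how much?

Proposal X is cheaper by 151.

Proposal X: {W3, W4}: Z1→W4 4·4=16, Z2→W3 4·15=60, Z3→W3 4·13=52, Z4→W3 3·9=27. Service 155; fixed 429; total 584.
Proposal Y: {W1, W3, W4}: Z1→W4 4·4=16, Z2→W1 3·15=45, Z3→W1 3·13=39, Z4→W3 3·9=27. Service 127; fixed 608; total 735.
Difference: |584 − 735| = 151.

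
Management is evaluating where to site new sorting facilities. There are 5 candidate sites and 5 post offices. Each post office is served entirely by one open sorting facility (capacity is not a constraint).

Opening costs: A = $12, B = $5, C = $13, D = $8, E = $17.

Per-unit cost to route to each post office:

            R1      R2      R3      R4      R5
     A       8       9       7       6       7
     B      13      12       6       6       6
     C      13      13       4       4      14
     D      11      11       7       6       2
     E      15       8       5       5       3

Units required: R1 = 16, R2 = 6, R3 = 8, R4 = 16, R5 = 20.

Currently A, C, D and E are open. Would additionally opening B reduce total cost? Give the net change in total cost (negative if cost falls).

Current service cost with {A, C, D, E}: 312.
Adding B: each post office re-picks its cheapest; new service cost 312, saving 0.
Extra fixed cost: 5. Net change = 5 − 0 = 5.
(Totals: 362 → 367.)

No — net change +5 (cost rises by 5).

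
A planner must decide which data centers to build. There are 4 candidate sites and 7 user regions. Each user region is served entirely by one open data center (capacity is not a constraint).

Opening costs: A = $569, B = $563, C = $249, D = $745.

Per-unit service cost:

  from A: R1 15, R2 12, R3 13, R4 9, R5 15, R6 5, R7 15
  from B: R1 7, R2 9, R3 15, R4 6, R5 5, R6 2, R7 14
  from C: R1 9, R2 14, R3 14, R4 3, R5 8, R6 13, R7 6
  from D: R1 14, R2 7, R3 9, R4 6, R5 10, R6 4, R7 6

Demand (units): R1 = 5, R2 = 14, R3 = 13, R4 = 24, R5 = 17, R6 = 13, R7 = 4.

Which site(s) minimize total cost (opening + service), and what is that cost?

For any fixed open set, each user region goes to its cheapest open site; total = fixed + service.
{C}: R1→C 9·5=45, R2→C 14·14=196, R3→C 14·13=182, R4→C 3·24=72, R5→C 8·17=136, R6→C 13·13=169, R7→C 6·4=24. Service 824; fixed 249; total 1073.
{B}: service 667 + fixed 563 = 1230
{B, C}: R1→B 7·5=35, R2→B 9·14=126, R3→C 14·13=182, R4→C 3·24=72, R5→B 5·17=85, R6→B 2·13=26, R7→C 6·4=24. Service 550; fixed 812; total 1362.
{A, B, C, D}: service 457 + fixed 2126 = 2583
(All 15 nonempty subsets were checked; C only is lowest.)

Open C only; minimum total cost 1073.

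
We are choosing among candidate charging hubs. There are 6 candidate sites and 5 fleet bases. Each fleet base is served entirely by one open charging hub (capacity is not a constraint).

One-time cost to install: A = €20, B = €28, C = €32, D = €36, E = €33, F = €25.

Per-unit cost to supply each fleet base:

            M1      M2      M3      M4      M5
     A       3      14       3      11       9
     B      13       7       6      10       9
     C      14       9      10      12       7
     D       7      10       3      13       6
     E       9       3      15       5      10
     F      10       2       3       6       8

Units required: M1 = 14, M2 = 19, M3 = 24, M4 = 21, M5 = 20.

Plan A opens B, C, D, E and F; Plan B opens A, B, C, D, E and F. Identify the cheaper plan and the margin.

Plan B is cheaper by 36.

Plan A: {B, C, D, E, F}: M1→D 7·14=98, M2→F 2·19=38, M3→D 3·24=72, M4→E 5·21=105, M5→D 6·20=120. Service 433; fixed 154; total 587.
Plan B: {A, B, C, D, E, F}: M1→A 3·14=42, M2→F 2·19=38, M3→A 3·24=72, M4→E 5·21=105, M5→D 6·20=120. Service 377; fixed 174; total 551.
Difference: |587 − 551| = 36.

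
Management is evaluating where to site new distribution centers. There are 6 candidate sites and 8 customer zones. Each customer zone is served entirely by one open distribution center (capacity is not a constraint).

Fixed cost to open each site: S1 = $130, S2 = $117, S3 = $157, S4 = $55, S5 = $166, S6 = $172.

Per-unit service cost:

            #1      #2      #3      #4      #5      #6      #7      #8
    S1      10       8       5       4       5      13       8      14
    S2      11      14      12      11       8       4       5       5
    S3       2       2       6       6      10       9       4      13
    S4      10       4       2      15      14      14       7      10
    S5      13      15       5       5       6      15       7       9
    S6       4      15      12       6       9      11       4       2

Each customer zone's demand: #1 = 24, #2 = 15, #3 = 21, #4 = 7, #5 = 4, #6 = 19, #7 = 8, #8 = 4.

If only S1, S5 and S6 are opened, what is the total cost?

Total cost: 1086

Each customer zone is assigned to its cheapest site among the open ones.
{S1, S5, S6}: #1→S6 4·24=96, #2→S1 8·15=120, #3→S1 5·21=105, #4→S1 4·7=28, #5→S1 5·4=20, #6→S6 11·19=209, #7→S6 4·8=32, #8→S6 2·4=8. Service 618; fixed 468; total 1086.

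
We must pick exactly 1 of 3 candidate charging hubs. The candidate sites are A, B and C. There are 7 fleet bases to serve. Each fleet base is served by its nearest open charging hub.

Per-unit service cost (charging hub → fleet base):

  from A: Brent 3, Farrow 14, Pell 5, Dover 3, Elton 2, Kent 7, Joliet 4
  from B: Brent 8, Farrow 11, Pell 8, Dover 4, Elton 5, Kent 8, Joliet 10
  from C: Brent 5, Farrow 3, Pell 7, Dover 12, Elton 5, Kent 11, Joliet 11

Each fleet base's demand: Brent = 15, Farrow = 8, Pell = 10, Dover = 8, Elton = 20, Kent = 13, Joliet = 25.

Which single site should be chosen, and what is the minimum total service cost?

Choose A only; total service cost 462.

With exactly 1 open, each fleet base uses its cheapest among the chosen.
{A}: Brent→A 3·15=45, Farrow→A 14·8=112, Pell→A 5·10=50, Dover→A 3·8=24, Elton→A 2·20=40, Kent→A 7·13=91, Joliet→A 4·25=100. Service cost 462.
{B}: service cost 774
{C}: service cost 783
Among all 3 size-1 choices, {A} is lowest.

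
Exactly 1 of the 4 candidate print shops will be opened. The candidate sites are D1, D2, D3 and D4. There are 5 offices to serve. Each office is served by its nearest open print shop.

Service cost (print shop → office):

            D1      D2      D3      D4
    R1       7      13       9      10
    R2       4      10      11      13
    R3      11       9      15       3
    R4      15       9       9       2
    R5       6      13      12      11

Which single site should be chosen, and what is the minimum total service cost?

With exactly 1 open, each office uses its cheapest among the chosen.
{D4}: R1→D4 10, R2→D4 13, R3→D4 3, R4→D4 2, R5→D4 11. Service cost 39.
{D1}: service cost 43
{D2}: service cost 54
Among all 4 size-1 choices, {D4} is lowest.

Choose D4 only; total service cost 39.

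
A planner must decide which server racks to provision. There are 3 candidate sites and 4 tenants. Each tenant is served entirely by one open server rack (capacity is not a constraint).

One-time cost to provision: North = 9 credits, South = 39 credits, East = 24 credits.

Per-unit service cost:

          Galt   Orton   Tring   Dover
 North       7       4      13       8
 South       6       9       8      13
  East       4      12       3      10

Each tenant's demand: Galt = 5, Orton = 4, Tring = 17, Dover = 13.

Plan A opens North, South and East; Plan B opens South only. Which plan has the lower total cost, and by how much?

Plan A is cheaper by 147.

Plan A: {North, South, East}: Galt→East 4·5=20, Orton→North 4·4=16, Tring→East 3·17=51, Dover→North 8·13=104. Service 191; fixed 72; total 263.
Plan B: {South}: Galt→South 6·5=30, Orton→South 9·4=36, Tring→South 8·17=136, Dover→South 13·13=169. Service 371; fixed 39; total 410.
Difference: |263 − 410| = 147.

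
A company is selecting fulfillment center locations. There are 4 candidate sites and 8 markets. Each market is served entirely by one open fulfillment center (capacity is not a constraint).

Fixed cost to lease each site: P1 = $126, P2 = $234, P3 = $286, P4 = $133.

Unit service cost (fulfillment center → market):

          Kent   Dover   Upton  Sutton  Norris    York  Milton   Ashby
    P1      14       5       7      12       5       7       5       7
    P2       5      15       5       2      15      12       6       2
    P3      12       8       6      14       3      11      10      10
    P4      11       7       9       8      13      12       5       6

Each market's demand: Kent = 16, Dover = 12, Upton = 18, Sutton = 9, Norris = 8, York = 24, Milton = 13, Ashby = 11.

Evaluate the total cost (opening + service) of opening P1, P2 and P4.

Each market is assigned to its cheapest site among the open ones.
{P1, P2, P4}: Kent→P2 5·16=80, Dover→P1 5·12=60, Upton→P2 5·18=90, Sutton→P2 2·9=18, Norris→P1 5·8=40, York→P1 7·24=168, Milton→P1 5·13=65, Ashby→P2 2·11=22. Service 543; fixed 493; total 1036.

Total cost: 1036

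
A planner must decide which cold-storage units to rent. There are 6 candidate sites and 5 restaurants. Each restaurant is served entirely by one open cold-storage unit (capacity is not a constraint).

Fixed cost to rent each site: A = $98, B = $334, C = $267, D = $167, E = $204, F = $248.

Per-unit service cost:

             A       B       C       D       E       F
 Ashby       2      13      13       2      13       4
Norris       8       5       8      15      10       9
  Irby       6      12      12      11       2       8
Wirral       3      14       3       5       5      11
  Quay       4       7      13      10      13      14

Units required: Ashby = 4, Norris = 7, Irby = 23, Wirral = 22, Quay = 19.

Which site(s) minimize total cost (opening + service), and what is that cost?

For any fixed open set, each restaurant goes to its cheapest open site; total = fixed + service.
{A}: Ashby→A 2·4=8, Norris→A 8·7=56, Irby→A 6·23=138, Wirral→A 3·22=66, Quay→A 4·19=76. Service 344; fixed 98; total 442.
{A, E}: Ashby→A 2·4=8, Norris→A 8·7=56, Irby→E 2·23=46, Wirral→A 3·22=66, Quay→A 4·19=76. Service 252; fixed 302; total 554.
{A, D}: service 344 + fixed 265 = 609
{A, B, C, D, E, F}: Ashby→A 2·4=8, Norris→B 5·7=35, Irby→E 2·23=46, Wirral→A 3·22=66, Quay→A 4·19=76. Service 231; fixed 1318; total 1549.
No other subset beats 442.

Open A only; minimum total cost 442.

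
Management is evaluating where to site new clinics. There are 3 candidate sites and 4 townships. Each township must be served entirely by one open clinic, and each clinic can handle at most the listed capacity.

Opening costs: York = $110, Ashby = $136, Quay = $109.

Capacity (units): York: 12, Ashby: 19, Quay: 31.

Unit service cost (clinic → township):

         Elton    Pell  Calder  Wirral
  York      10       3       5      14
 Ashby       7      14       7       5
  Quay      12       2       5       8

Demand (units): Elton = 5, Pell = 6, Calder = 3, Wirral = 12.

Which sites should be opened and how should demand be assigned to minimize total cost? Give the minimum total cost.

Minimum total cost: 292

Open {Quay}: Elton→Quay 12·5=60, Pell→Quay 2·6=12, Calder→Quay 5·3=15, Wirral→Quay 8·12=96.
Loads: Quay carries 26/31. Service 183; fixed 109; total 292.
Next best feasible plan costs 367.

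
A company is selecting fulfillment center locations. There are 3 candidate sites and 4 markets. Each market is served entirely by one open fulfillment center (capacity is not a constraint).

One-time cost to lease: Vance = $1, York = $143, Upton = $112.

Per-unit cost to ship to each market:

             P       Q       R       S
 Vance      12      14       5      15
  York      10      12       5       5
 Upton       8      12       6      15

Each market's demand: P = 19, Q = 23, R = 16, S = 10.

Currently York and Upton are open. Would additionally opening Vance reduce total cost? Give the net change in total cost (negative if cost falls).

No — net change +1 (cost rises by 1).

Current service cost with {York, Upton}: 558.
Adding Vance: each market re-picks its cheapest; new service cost 558, saving 0.
Extra fixed cost: 1. Net change = 1 − 0 = 1.
(Totals: 813 → 814.)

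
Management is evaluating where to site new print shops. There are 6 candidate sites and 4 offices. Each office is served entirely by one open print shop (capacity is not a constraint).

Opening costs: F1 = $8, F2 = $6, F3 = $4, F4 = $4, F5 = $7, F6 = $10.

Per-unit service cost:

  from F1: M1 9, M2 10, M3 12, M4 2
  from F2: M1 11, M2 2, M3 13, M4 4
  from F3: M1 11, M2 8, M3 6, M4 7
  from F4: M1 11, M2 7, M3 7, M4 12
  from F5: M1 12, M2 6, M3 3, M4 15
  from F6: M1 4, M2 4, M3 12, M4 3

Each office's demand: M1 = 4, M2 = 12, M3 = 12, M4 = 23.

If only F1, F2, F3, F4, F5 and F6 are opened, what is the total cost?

Total cost: 161

Each office is assigned to its cheapest site among the open ones.
{F1, F2, F3, F4, F5, F6}: M1→F6 4·4=16, M2→F2 2·12=24, M3→F5 3·12=36, M4→F1 2·23=46. Service 122; fixed 39; total 161.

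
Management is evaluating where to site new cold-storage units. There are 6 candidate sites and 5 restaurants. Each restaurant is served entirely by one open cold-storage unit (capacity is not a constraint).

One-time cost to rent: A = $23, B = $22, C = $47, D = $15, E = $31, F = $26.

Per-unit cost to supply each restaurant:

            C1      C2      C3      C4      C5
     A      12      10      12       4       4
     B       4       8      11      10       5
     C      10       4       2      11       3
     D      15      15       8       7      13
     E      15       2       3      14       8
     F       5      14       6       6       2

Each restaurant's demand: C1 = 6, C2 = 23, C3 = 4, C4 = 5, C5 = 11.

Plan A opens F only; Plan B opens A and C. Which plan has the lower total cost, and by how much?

Plan B is cheaper by 171.

Plan A: {F}: C1→F 5·6=30, C2→F 14·23=322, C3→F 6·4=24, C4→F 6·5=30, C5→F 2·11=22. Service 428; fixed 26; total 454.
Plan B: {A, C}: C1→C 10·6=60, C2→C 4·23=92, C3→C 2·4=8, C4→A 4·5=20, C5→C 3·11=33. Service 213; fixed 70; total 283.
Difference: |454 − 283| = 171.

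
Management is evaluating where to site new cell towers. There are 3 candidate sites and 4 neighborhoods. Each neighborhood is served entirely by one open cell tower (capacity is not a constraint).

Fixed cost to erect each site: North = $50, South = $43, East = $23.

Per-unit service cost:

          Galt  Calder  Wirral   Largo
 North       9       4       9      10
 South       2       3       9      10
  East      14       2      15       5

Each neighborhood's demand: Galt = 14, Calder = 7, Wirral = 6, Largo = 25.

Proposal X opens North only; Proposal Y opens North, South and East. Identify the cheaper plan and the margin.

Proposal Y is cheaper by 171.

Proposal X: {North}: Galt→North 9·14=126, Calder→North 4·7=28, Wirral→North 9·6=54, Largo→North 10·25=250. Service 458; fixed 50; total 508.
Proposal Y: {North, South, East}: Galt→South 2·14=28, Calder→East 2·7=14, Wirral→North 9·6=54, Largo→East 5·25=125. Service 221; fixed 116; total 337.
Difference: |508 − 337| = 171.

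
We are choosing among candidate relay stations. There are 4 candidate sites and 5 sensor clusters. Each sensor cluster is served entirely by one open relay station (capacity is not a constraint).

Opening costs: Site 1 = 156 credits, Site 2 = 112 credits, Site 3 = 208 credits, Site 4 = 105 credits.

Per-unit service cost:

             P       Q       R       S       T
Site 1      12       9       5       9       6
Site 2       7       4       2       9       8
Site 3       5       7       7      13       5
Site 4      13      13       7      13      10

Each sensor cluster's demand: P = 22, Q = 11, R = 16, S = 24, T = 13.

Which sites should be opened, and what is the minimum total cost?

Open Site 2 only; minimum total cost 662.

For any fixed open set, each sensor cluster goes to its cheapest open site; total = fixed + service.
{Site 2}: P→Site 2 7·22=154, Q→Site 2 4·11=44, R→Site 2 2·16=32, S→Site 2 9·24=216, T→Site 2 8·13=104. Service 550; fixed 112; total 662.
{Site 2, Site 4}: service 550 + fixed 217 = 767
{Site 2, Site 3}: service 467 + fixed 320 = 787
{Site 1, Site 2, Site 3, Site 4}: service 467 + fixed 581 = 1048
No other subset beats 662.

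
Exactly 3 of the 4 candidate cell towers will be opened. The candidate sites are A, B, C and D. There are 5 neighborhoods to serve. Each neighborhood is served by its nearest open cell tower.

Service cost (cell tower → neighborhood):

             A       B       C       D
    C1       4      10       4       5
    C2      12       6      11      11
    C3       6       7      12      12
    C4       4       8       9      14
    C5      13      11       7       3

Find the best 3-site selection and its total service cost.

Choose A, B and D; total service cost 23.

With exactly 3 open, each neighborhood uses its cheapest among the chosen.
{A, B, D}: C1→A 4, C2→B 6, C3→A 6, C4→A 4, C5→D 3. Service cost 23.
{A, B, C}: service cost 27
{A, C, D}: service cost 28
Among all 4 size-3 choices, {A, B, D} is lowest.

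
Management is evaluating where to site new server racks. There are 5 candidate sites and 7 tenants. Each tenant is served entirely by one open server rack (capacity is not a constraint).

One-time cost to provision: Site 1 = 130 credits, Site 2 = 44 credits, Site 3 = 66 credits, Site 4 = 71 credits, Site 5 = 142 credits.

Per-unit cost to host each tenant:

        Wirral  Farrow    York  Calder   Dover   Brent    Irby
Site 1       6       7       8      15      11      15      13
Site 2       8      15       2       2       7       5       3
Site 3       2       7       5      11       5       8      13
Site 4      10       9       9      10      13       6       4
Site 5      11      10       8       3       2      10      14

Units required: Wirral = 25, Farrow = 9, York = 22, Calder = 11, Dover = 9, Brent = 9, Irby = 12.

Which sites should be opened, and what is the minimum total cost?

For any fixed open set, each tenant goes to its cheapest open site; total = fixed + service.
{Site 2, Site 3}: Wirral→Site 3 2·25=50, Farrow→Site 3 7·9=63, York→Site 2 2·22=44, Calder→Site 2 2·11=22, Dover→Site 3 5·9=45, Brent→Site 2 5·9=45, Irby→Site 2 3·12=36. Service 305; fixed 110; total 415.
{Site 2, Site 3, Site 4}: Wirral→Site 3 2·25=50, Farrow→Site 3 7·9=63, York→Site 2 2·22=44, Calder→Site 2 2·11=22, Dover→Site 3 5·9=45, Brent→Site 2 5·9=45, Irby→Site 2 3·12=36. Service 305; fixed 181; total 486.
{Site 2, Site 3, Site 5}: Wirral→Site 3 2·25=50, Farrow→Site 3 7·9=63, York→Site 2 2·22=44, Calder→Site 2 2·11=22, Dover→Site 5 2·9=18, Brent→Site 2 5·9=45, Irby→Site 2 3·12=36. Service 278; fixed 252; total 530.
{Site 1, Site 2, Site 3, Site 4, Site 5}: Wirral→Site 3 2·25=50, Farrow→Site 1 7·9=63, York→Site 2 2·22=44, Calder→Site 2 2·11=22, Dover→Site 5 2·9=18, Brent→Site 2 5·9=45, Irby→Site 2 3·12=36. Service 278; fixed 453; total 731.
No other subset beats 415.

Open Site 2 and Site 3; minimum total cost 415.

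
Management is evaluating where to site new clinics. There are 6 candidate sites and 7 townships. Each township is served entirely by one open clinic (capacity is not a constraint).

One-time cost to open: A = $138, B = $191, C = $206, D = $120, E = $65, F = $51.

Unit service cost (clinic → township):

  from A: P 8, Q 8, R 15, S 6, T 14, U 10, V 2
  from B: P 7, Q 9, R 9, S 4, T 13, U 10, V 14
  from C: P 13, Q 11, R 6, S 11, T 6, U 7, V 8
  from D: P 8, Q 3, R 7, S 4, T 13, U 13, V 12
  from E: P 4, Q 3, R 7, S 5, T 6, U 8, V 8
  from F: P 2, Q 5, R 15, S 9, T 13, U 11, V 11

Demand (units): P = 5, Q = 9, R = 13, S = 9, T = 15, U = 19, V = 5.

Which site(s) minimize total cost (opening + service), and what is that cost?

Open E only; minimum total cost 530.

For any fixed open set, each township goes to its cheapest open site; total = fixed + service.
{E}: P→E 4·5=20, Q→E 3·9=27, R→E 7·13=91, S→E 5·9=45, T→E 6·15=90, U→E 8·19=152, V→E 8·5=40. Service 465; fixed 65; total 530.
{E, F}: service 455 + fixed 116 = 571
{A, E}: service 435 + fixed 203 = 638
{A, B, C, D, E, F}: service 384 + fixed 771 = 1155
No other subset beats 530.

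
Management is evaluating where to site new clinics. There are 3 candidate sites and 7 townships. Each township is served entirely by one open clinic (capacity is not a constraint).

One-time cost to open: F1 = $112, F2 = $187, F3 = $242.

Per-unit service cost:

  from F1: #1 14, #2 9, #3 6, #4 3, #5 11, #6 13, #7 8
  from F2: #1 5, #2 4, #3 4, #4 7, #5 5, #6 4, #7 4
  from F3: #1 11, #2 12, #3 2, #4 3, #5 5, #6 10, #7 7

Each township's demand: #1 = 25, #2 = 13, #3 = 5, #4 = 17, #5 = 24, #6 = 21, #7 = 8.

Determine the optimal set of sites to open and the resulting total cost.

For any fixed open set, each township goes to its cheapest open site; total = fixed + service.
{F2}: #1→F2 5·25=125, #2→F2 4·13=52, #3→F2 4·5=20, #4→F2 7·17=119, #5→F2 5·24=120, #6→F2 4·21=84, #7→F2 4·8=32. Service 552; fixed 187; total 739.
{F1, F2}: service 484 + fixed 299 = 783
{F2, F3}: service 474 + fixed 429 = 903
{F1, F2, F3}: service 474 + fixed 541 = 1015
(All 7 nonempty subsets were checked; F2 only is lowest.)

Open F2 only; minimum total cost 739.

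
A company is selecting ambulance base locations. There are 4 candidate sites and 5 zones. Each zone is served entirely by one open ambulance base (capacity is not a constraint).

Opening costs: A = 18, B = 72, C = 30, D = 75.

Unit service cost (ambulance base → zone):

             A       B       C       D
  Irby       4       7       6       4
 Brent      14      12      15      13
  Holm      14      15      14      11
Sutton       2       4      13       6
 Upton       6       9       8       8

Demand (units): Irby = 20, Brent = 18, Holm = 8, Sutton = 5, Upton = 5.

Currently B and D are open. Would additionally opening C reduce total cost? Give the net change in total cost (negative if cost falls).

Current service cost with {B, D}: 444.
Adding C: each zone re-picks its cheapest; new service cost 444, saving 0.
Extra fixed cost: 30. Net change = 30 − 0 = 30.
(Totals: 591 → 621.)

No — net change +30 (cost rises by 30).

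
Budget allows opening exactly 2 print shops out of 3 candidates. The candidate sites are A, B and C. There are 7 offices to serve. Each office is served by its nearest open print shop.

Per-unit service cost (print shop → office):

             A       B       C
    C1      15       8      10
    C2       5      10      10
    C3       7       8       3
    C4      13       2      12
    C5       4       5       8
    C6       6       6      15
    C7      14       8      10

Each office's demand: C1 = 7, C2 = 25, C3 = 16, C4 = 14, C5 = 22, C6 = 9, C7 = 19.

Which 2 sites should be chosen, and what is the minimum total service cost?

With exactly 2 open, each office uses its cheapest among the chosen.
{A, B}: C1→B 8·7=56, C2→A 5·25=125, C3→A 7·16=112, C4→B 2·14=28, C5→A 4·22=88, C6→A 6·9=54, C7→B 8·19=152. Service cost 615.
{B, C}: service cost 698
{A, C}: service cost 743
Among all 3 size-2 choices, {A, B} is lowest.

Choose A and B; total service cost 615.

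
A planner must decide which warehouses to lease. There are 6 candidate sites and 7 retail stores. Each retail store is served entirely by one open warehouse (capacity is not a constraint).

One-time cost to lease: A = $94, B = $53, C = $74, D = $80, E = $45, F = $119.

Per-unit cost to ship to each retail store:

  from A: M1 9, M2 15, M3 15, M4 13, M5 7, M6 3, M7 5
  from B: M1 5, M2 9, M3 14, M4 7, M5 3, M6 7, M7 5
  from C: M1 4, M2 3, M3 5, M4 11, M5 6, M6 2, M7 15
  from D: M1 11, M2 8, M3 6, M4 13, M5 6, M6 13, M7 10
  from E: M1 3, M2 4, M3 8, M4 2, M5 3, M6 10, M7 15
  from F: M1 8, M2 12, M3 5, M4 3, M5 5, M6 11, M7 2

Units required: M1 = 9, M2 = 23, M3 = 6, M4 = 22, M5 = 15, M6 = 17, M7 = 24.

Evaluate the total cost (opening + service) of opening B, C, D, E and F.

Each retail store is assigned to its cheapest site among the open ones.
{B, C, D, E, F}: M1→E 3·9=27, M2→C 3·23=69, M3→C 5·6=30, M4→E 2·22=44, M5→B 3·15=45, M6→C 2·17=34, M7→F 2·24=48. Service 297; fixed 371; total 668.

Total cost: 668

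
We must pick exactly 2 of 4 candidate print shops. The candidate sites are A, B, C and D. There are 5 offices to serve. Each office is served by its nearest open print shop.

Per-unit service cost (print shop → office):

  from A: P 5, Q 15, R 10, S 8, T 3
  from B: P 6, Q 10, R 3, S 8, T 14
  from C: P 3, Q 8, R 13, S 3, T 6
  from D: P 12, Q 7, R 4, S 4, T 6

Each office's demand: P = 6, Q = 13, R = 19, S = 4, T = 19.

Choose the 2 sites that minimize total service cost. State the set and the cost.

With exactly 2 open, each office uses its cheapest among the chosen.
{A, D}: P→A 5·6=30, Q→D 7·13=91, R→D 4·19=76, S→D 4·4=16, T→A 3·19=57. Service cost 270.
{B, C}: service cost 305
{A, B}: service cost 306
Among all 6 size-2 choices, {A, D} is lowest.

Choose A and D; total service cost 270.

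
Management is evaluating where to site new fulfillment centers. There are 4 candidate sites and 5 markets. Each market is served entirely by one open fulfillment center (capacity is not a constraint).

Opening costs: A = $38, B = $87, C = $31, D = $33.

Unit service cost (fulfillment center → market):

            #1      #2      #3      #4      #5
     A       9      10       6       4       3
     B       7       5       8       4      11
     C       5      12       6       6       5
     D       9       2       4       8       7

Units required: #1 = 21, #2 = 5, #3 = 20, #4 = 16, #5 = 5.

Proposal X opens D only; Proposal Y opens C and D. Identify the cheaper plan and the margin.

Proposal Y is cheaper by 95.

Proposal X: {D}: #1→D 9·21=189, #2→D 2·5=10, #3→D 4·20=80, #4→D 8·16=128, #5→D 7·5=35. Service 442; fixed 33; total 475.
Proposal Y: {C, D}: #1→C 5·21=105, #2→D 2·5=10, #3→D 4·20=80, #4→C 6·16=96, #5→C 5·5=25. Service 316; fixed 64; total 380.
Difference: |475 − 380| = 95.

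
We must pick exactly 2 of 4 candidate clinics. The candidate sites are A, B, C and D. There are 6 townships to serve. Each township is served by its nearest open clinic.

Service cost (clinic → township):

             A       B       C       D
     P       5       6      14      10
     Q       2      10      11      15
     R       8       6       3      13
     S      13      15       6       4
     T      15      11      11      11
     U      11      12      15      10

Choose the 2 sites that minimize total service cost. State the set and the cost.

With exactly 2 open, each township uses its cheapest among the chosen.
{A, C}: P→A 5, Q→A 2, R→C 3, S→C 6, T→C 11, U→A 11. Service cost 38.
{A, D}: service cost 40
{B, D}: service cost 47
Among all 6 size-2 choices, {A, C} is lowest.

Choose A and C; total service cost 38.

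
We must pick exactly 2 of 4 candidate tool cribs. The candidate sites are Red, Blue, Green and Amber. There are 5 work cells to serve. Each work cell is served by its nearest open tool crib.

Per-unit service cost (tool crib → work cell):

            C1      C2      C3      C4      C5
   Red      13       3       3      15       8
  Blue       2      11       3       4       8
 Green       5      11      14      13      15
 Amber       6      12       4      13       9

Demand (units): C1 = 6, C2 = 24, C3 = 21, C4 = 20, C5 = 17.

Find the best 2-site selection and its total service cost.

Choose Red and Blue; total service cost 363.

With exactly 2 open, each work cell uses its cheapest among the chosen.
{Red, Blue}: C1→Blue 2·6=12, C2→Red 3·24=72, C3→Red 3·21=63, C4→Blue 4·20=80, C5→Red 8·17=136. Service cost 363.
{Blue, Green}: service cost 555
{Blue, Amber}: service cost 555
Among all 6 size-2 choices, {Red, Blue} is lowest.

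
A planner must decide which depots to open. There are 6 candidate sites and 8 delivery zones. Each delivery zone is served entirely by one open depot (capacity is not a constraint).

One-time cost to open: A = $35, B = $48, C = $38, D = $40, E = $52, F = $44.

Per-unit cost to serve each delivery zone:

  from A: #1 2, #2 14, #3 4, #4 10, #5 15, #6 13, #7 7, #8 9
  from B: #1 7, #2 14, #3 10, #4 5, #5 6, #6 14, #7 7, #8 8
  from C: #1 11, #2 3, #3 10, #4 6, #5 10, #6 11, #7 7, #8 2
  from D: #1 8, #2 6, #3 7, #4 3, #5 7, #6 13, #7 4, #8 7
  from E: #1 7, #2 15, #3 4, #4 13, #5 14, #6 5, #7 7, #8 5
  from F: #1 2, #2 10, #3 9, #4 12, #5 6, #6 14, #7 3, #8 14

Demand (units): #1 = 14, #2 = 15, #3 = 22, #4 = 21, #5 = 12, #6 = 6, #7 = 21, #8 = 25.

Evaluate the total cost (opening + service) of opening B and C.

Total cost: 889

Each delivery zone is assigned to its cheapest site among the open ones.
{B, C}: #1→B 7·14=98, #2→C 3·15=45, #3→B 10·22=220, #4→B 5·21=105, #5→B 6·12=72, #6→C 11·6=66, #7→B 7·21=147, #8→C 2·25=50. Service 803; fixed 86; total 889.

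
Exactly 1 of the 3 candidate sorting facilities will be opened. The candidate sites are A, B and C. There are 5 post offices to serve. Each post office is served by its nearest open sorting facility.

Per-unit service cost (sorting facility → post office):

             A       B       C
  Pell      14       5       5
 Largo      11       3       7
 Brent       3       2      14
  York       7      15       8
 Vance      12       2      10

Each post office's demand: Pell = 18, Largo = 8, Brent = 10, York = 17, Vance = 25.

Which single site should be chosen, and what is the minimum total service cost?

With exactly 1 open, each post office uses its cheapest among the chosen.
{B}: Pell→B 5·18=90, Largo→B 3·8=24, Brent→B 2·10=20, York→B 15·17=255, Vance→B 2·25=50. Service cost 439.
{C}: service cost 672
{A}: service cost 789
Among all 3 size-1 choices, {B} is lowest.

Choose B only; total service cost 439.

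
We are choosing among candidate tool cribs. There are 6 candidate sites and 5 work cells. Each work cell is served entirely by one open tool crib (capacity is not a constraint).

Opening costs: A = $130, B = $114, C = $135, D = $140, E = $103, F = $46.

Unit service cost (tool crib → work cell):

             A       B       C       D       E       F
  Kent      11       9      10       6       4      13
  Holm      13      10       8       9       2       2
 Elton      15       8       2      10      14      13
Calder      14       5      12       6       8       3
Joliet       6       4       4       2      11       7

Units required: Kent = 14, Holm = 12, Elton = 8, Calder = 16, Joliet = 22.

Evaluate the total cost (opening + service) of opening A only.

Each work cell is assigned to its cheapest site among the open ones.
{A}: Kent→A 11·14=154, Holm→A 13·12=156, Elton→A 15·8=120, Calder→A 14·16=224, Joliet→A 6·22=132. Service 786; fixed 130; total 916.

Total cost: 916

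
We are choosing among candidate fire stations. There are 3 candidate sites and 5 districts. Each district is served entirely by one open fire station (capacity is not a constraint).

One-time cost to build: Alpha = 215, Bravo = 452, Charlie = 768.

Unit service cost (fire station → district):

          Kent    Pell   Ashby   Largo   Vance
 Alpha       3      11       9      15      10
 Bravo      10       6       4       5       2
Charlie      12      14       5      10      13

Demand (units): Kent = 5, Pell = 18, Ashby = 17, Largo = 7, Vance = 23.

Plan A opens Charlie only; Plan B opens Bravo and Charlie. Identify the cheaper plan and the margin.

Plan B is cheaper by 7.

Plan A: {Charlie}: Kent→Charlie 12·5=60, Pell→Charlie 14·18=252, Ashby→Charlie 5·17=85, Largo→Charlie 10·7=70, Vance→Charlie 13·23=299. Service 766; fixed 768; total 1534.
Plan B: {Bravo, Charlie}: Kent→Bravo 10·5=50, Pell→Bravo 6·18=108, Ashby→Bravo 4·17=68, Largo→Bravo 5·7=35, Vance→Bravo 2·23=46. Service 307; fixed 1220; total 1527.
Difference: |1534 − 1527| = 7.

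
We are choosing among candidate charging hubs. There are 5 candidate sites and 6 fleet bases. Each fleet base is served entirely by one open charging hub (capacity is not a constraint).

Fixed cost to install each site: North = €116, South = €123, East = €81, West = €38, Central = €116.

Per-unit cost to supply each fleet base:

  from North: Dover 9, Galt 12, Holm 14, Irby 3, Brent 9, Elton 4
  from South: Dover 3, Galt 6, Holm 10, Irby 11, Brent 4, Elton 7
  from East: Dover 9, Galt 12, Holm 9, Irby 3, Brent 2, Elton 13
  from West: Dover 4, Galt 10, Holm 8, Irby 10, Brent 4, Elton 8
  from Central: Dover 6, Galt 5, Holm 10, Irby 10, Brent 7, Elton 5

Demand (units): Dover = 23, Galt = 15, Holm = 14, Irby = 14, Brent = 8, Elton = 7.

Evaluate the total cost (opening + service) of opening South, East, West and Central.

Total cost: 707

Each fleet base is assigned to its cheapest site among the open ones.
{South, East, West, Central}: Dover→South 3·23=69, Galt→Central 5·15=75, Holm→West 8·14=112, Irby→East 3·14=42, Brent→East 2·8=16, Elton→Central 5·7=35. Service 349; fixed 358; total 707.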